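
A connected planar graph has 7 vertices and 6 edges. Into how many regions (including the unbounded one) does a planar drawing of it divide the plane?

1

Euler's formula for a connected plane graph: V − E + F = 2, so F = 2 − 7 + 6 = 1.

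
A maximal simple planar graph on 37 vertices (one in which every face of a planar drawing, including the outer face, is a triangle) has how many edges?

105

In a plane triangulation 3F = 2E and V − E + F = 2, so E = 3V − 6 = 3·37 − 6 = 105.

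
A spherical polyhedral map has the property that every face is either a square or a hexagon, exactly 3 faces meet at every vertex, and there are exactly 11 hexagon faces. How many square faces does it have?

6

Let x be the number of squares; then F = 11 + x.
Edge–face incidences: 2E = 6·11 + 4·x = 66 + 4x.
Every vertex has degree 3, so 3V = 2E.
Euler: V − E + F = 2 ⇒ (2E)/3 − E + (11 + x) = 2.
Multiply by 6: 2·(2E) − 3·(2E) + 6·(11 + x) = 12, i.e. 66 + 6x − (66 + 4x) = 12.
Collecting terms: 2x = 12, so x = 6.
Then 2E = 66 + 4·6 = 90, so E = 45, V = 2E/3 = 30, F = 11 + 6 = 17.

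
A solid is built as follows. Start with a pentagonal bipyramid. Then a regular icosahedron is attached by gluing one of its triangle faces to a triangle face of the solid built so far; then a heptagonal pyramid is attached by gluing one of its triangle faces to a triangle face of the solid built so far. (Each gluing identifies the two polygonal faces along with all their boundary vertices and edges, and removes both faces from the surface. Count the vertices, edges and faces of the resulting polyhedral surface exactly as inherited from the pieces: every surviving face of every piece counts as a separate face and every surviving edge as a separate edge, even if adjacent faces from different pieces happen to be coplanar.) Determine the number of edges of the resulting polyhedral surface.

A pentagonal bipyramid: V=7, E=15, F=10.
Attach a regular icosahedron (V=12, E=30, F=20) along a 3-gon: merge 3 vertices and 3 edges, delete both glued faces → V=16, E=42, F=28.
Attach a heptagonal pyramid (V=8, E=14, F=8) along a 3-gon: merge 3 vertices and 3 edges, delete both glued faces → V=21, E=53, F=34.
Check: V − E + F = 21 − 53 + 34 = 2.

53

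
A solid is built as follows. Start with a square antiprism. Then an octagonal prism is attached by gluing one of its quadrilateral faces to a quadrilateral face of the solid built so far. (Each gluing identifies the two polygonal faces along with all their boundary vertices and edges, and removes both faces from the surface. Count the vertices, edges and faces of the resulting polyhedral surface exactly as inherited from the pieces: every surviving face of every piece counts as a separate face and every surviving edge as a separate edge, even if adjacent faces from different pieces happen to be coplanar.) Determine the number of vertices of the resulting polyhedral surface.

A square antiprism: V=8, E=16, F=10.
Attach an octagonal prism (V=16, E=24, F=10) along a 4-gon: merge 4 vertices and 4 edges, delete both glued faces → V=20, E=36, F=18.
Check: V − E + F = 20 − 36 + 18 = 2.

20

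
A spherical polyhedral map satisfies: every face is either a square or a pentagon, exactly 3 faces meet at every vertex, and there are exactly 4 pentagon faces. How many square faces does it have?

Let x be the number of squares; then F = 4 + x.
Edge–face incidences: 2E = 5·4 + 4·x = 20 + 4x.
Every vertex has degree 3, so 3V = 2E.
Euler: V − E + F = 2 ⇒ (2E)/3 − E + (4 + x) = 2.
Multiply by 6: 2·(2E) − 3·(2E) + 6·(4 + x) = 12, i.e. 24 + 6x − (20 + 4x) = 12.
Collecting terms: 2x + 4 = 12, so 2x = 8, so x = 4.
Then 2E = 20 + 4·4 = 36, so E = 18, V = 2E/3 = 12, F = 4 + 4 = 8.

4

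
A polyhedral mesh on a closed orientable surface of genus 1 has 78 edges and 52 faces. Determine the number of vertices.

26

For a closed orientable surface of genus 1, χ = 2 − 2·1 = 0.
V = 0 + E − F = 0 + 78 − 52 = 26.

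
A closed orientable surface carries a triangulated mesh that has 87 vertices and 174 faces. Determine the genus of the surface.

1

Every face is a triangle, so 2E = 3·174 = 522, giving E = 261.
χ = V − E + F = 87 − 261 + 174 = 0.
For a closed orientable surface χ = 2 − 2g, so g = (2 − (0))/2 = 1.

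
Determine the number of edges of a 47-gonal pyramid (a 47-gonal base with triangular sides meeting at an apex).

94

A pyramid on an n-gon base has one n-gon and n triangles: V = 47 + 1 = 48, E = 2·47 = 94, F = 47 + 1 = 48.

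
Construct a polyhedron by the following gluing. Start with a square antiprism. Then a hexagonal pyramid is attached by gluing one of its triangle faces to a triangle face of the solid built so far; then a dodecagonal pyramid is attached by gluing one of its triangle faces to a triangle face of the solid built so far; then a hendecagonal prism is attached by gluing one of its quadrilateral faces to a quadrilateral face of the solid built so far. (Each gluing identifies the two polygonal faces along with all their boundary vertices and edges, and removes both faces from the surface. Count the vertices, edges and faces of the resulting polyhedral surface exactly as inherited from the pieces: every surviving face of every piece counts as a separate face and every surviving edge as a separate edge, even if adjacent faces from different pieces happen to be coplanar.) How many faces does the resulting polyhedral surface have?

A square antiprism: V=8, E=16, F=10.
Attach a hexagonal pyramid (V=7, E=12, F=7) along a 3-gon: merge 3 vertices and 3 edges, delete both glued faces → V=12, E=25, F=15.
Attach a dodecagonal pyramid (V=13, E=24, F=13) along a 3-gon: merge 3 vertices and 3 edges, delete both glued faces → V=22, E=46, F=26.
Attach a hendecagonal prism (V=22, E=33, F=13) along a 4-gon: merge 4 vertices and 4 edges, delete both glued faces → V=40, E=75, F=37.
Check: V − E + F = 40 − 75 + 37 = 2.

37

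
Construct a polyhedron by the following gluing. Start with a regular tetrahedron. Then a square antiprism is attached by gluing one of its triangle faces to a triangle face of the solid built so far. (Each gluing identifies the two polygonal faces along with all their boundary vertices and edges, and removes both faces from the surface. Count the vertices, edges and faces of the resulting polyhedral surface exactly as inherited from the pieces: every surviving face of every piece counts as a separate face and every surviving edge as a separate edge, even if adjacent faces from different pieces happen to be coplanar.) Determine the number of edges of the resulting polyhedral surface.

19

A regular tetrahedron: V=4, E=6, F=4.
Attach a square antiprism (V=8, E=16, F=10) along a 3-gon: merge 3 vertices and 3 edges, delete both glued faces → V=9, E=19, F=12.
Check: V − E + F = 9 − 19 + 12 = 2.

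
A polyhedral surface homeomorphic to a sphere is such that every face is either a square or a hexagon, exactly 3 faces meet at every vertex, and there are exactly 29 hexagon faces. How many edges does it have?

99

Let x be the number of squares; then F = 29 + x.
Edge–face incidences: 2E = 6·29 + 4·x = 174 + 4x.
Every vertex has degree 3, so 3V = 2E.
Euler: V − E + F = 2 ⇒ (2E)/3 − E + (29 + x) = 2.
Multiply by 6: 2·(2E) − 3·(2E) + 6·(29 + x) = 12, i.e. 174 + 6x − (174 + 4x) = 12.
Collecting terms: 2x = 12, so x = 6.
Then 2E = 174 + 4·6 = 198, so E = 99, V = 2E/3 = 66, F = 29 + 6 = 35.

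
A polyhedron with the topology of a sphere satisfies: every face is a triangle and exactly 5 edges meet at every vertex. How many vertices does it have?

12

Each face has 3 edges and each edge borders two faces, so 2E = 3F.
Each vertex has degree 5, so 5V = 2E and hence V = 3F/5.
Euler: V − E + F = 2 ⇒ (3F/5) − (3F/2) + F = 2.
Multiply by 10: (6 − 15 + 10)F = 20, i.e. 1F = 20.
So F = 20, E = 3·20/2 = 30, V = 3·20/5 = 12.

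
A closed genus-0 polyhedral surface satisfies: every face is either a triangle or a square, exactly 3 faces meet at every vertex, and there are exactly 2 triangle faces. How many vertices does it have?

Let x be the number of squares; then F = 2 + x.
Edge–face incidences: 2E = 3·2 + 4·x = 6 + 4x.
Every vertex has degree 3, so 3V = 2E.
Euler: V − E + F = 2 ⇒ (2E)/3 − E + (2 + x) = 2.
Multiply by 6: 2·(2E) − 3·(2E) + 6·(2 + x) = 12, i.e. 12 + 6x − (6 + 4x) = 12.
Collecting terms: 2x + 6 = 12, so 2x = 6, so x = 3.
Then 2E = 6 + 4·3 = 18, so E = 9, V = 2E/3 = 6, F = 2 + 3 = 5.

6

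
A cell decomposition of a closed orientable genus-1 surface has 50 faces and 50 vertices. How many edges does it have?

For a closed orientable surface of genus 1, χ = 2 − 2·1 = 0.
E = V + F − (0) = 50 + 50 − (0) = 100.

100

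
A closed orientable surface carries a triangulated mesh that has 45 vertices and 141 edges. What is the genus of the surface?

Every face is a triangle and each edge borders two faces, so 3F = 2·141, giving F = 94.
χ = V − E + F = 45 − 141 + 94 = -2.
For a closed orientable surface χ = 2 − 2g, so g = (2 − (-2))/2 = 2.

2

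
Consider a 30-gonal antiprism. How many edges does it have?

An antiprism on an n-gon has two n-gon caps and 2n triangles: V = 2·30 = 60, E = 4·30 = 120, F = 2·30 + 2 = 62.

120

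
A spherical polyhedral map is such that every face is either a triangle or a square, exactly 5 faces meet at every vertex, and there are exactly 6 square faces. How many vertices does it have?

Let x be the number of triangles; then F = 6 + x.
Edge–face incidences: 2E = 4·6 + 3·x = 24 + 3x.
Every vertex has degree 5, so 5V = 2E.
Euler: V − E + F = 2 ⇒ (2E)/5 − E + (6 + x) = 2.
Multiply by 10: 2·(2E) − 5·(2E) + 10·(6 + x) = 20, i.e. 60 + 10x − 3·(24 + 3x) = 20.
Collecting terms: x − 12 = 20, so x = 32.
Then 2E = 24 + 3·32 = 120, so E = 60, V = 2E/5 = 24, F = 6 + 32 = 38.

24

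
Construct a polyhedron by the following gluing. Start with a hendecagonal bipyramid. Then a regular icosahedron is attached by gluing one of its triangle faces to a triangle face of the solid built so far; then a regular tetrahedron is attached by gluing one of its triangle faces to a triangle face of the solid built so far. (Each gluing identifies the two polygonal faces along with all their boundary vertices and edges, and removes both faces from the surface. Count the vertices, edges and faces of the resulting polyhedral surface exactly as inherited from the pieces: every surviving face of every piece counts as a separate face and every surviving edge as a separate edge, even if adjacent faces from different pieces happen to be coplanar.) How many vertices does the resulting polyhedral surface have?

A hendecagonal bipyramid: V=13, E=33, F=22.
Attach a regular icosahedron (V=12, E=30, F=20) along a 3-gon: merge 3 vertices and 3 edges, delete both glued faces → V=22, E=60, F=40.
Attach a regular tetrahedron (V=4, E=6, F=4) along a 3-gon: merge 3 vertices and 3 edges, delete both glued faces → V=23, E=63, F=42.
Check: V − E + F = 23 − 63 + 42 = 2.

23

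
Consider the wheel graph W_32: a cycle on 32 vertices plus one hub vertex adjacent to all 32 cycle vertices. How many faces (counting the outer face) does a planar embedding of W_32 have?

33

W_32 has V = 32 + 1 = 33 vertices and E = 2·32 = 64 edges.
By Euler's formula F = 2 − V + E = 2 − 33 + 64 = 33.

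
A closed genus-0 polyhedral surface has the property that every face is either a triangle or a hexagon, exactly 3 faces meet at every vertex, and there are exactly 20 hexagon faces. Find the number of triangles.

4

Let x be the number of triangles; then F = 20 + x.
Edge–face incidences: 2E = 6·20 + 3·x = 120 + 3x.
Every vertex has degree 3, so 3V = 2E.
Euler: V − E + F = 2 ⇒ (2E)/3 − E + (20 + x) = 2.
Multiply by 6: 2·(2E) − 3·(2E) + 6·(20 + x) = 12, i.e. 120 + 6x − (120 + 3x) = 12.
Collecting terms: 3x = 12, so x = 4.
Then 2E = 120 + 3·4 = 132, so E = 66, V = 2E/3 = 44, F = 20 + 4 = 24.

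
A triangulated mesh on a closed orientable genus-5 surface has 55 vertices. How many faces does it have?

126

χ = 2 − 2·5 = -8, and every face is a triangle so 3F = 2E.
V − E + F = -8 with E = 3F/2 gives 55 − (3/2 − 1)·F = -8, so F = 126 and E = 189.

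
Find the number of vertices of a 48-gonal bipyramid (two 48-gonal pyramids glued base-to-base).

A bipyramid over an n-gon has 2n triangular faces and n + 2 vertices: V = 48 + 2 = 50, E = 3·48 = 144, F = 2·48 = 96.

50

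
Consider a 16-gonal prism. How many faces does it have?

18

A prism on an n-gon has two n-gon bases and n rectangular sides: V = 2·16 = 32, E = 3·16 = 48, F = 16 + 2 = 18.
Check: V − E + F = 32 − 48 + 18 = 2.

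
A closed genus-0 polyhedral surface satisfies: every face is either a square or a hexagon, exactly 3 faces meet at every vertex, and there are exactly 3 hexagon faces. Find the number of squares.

6

Let x be the number of squares; then F = 3 + x.
Edge–face incidences: 2E = 6·3 + 4·x = 18 + 4x.
Every vertex has degree 3, so 3V = 2E.
Euler: V − E + F = 2 ⇒ (2E)/3 − E + (3 + x) = 2.
Multiply by 6: 2·(2E) − 3·(2E) + 6·(3 + x) = 12, i.e. 18 + 6x − (18 + 4x) = 12.
Collecting terms: 2x = 12, so x = 6.
Then 2E = 18 + 4·6 = 42, so E = 21, V = 2E/3 = 14, F = 3 + 6 = 9.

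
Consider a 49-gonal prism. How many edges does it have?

A prism on an n-gon has two n-gon bases and n rectangular sides: V = 2·49 = 98, E = 3·49 = 147, F = 49 + 2 = 51.

147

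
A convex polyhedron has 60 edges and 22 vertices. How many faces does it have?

Here V − E + F = 2.
F = 2 − V + E = 2 − 22 + 60 = 40.

40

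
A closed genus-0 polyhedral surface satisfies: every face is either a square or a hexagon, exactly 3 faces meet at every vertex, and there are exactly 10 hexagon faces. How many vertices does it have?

28

Let x be the number of squares; then F = 10 + x.
Edge–face incidences: 2E = 6·10 + 4·x = 60 + 4x.
Every vertex has degree 3, so 3V = 2E.
Euler: V − E + F = 2 ⇒ (2E)/3 − E + (10 + x) = 2.
Multiply by 6: 2·(2E) − 3·(2E) + 6·(10 + x) = 12, i.e. 60 + 6x − (60 + 4x) = 12.
Collecting terms: 2x = 12, so x = 6.
Then 2E = 60 + 4·6 = 84, so E = 42, V = 2E/3 = 28, F = 10 + 6 = 16.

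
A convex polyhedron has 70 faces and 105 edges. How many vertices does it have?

Here V − E + F = 2.
V = 2 + E − F = 2 + 105 − 70 = 37.

37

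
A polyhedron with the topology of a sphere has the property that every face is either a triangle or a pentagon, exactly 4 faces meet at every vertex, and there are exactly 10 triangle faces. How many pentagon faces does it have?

2

Let x be the number of pentagons; then F = 10 + x.
Edge–face incidences: 2E = 3·10 + 5·x = 30 + 5x.
Every vertex has degree 4, so 4V = 2E.
Euler: V − E + F = 2 ⇒ (2E)/4 − E + (10 + x) = 2.
Multiply by 8: 2·(2E) − 4·(2E) + 8·(10 + x) = 16, i.e. 80 + 8x − 2·(30 + 5x) = 16.
Collecting terms: −2x + 20 = 16, so −2x = −4, so x = 2.
Then 2E = 30 + 5·2 = 40, so E = 20, V = 2E/4 = 10, F = 10 + 2 = 12.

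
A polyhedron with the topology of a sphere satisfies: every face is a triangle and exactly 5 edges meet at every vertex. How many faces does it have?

20

Each face has 3 edges and each edge borders two faces, so 2E = 3F.
Each vertex has degree 5, so 5V = 2E and hence V = 3F/5.
Euler: V − E + F = 2 ⇒ (3F/5) − (3F/2) + F = 2.
Multiply by 10: (6 − 15 + 10)F = 20, i.e. 1F = 20.
So F = 20, E = 3·20/2 = 30, V = 3·20/5 = 12.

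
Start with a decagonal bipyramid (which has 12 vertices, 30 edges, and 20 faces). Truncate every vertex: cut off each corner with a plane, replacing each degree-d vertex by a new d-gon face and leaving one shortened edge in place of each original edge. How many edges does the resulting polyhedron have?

Truncation replaces each original edge-end by a new vertex, so V′ = 2E = 60.
Each original edge survives, and each old vertex of degree d contributes d new edges; summing degrees gives Σd = 2E, so E′ = E + 2E = 3E = 90.
Each original face survives and each original vertex becomes one new face: F′ = F + V = 32.

90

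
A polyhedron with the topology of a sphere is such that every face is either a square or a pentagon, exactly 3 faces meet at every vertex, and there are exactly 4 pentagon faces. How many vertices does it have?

Let x be the number of squares; then F = 4 + x.
Edge–face incidences: 2E = 5·4 + 4·x = 20 + 4x.
Every vertex has degree 3, so 3V = 2E.
Euler: V − E + F = 2 ⇒ (2E)/3 − E + (4 + x) = 2.
Multiply by 6: 2·(2E) − 3·(2E) + 6·(4 + x) = 12, i.e. 24 + 6x − (20 + 4x) = 12.
Collecting terms: 2x + 4 = 12, so 2x = 8, so x = 4.
Then 2E = 20 + 4·4 = 36, so E = 18, V = 2E/3 = 12, F = 4 + 4 = 8.

12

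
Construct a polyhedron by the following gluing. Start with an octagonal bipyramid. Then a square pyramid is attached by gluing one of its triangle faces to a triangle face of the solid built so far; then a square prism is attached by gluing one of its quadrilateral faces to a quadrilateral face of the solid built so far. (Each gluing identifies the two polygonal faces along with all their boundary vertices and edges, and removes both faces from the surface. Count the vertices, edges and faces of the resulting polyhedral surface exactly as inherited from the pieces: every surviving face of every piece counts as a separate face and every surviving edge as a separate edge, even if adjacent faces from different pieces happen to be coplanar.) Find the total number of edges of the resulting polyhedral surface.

An octagonal bipyramid: V=10, E=24, F=16.
Attach a square pyramid (V=5, E=8, F=5) along a 3-gon: merge 3 vertices and 3 edges, delete both glued faces → V=12, E=29, F=19.
Attach a square prism (V=8, E=12, F=6) along a 4-gon: merge 4 vertices and 4 edges, delete both glued faces → V=16, E=37, F=23.
Check: V − E + F = 16 − 37 + 23 = 2.

37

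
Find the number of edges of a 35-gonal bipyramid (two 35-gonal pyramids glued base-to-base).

A bipyramid over an n-gon has 2n triangular faces and n + 2 vertices: V = 35 + 2 = 37, E = 3·35 = 105, F = 2·35 = 70.

105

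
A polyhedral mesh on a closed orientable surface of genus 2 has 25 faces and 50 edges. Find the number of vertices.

23

For a closed orientable surface of genus 2, χ = 2 − 2·2 = -2.
V = -2 + E − F = -2 + 50 − 25 = 23.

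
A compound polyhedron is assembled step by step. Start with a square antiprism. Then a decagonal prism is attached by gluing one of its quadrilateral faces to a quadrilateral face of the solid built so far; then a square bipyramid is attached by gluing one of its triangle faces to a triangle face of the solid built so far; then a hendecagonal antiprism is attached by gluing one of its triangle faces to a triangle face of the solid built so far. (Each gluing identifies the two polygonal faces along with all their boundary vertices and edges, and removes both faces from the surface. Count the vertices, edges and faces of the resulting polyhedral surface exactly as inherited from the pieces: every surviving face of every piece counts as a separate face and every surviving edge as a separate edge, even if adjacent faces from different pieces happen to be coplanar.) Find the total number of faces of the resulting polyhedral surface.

48

A square antiprism: V=8, E=16, F=10.
Attach a decagonal prism (V=20, E=30, F=12) along a 4-gon: merge 4 vertices and 4 edges, delete both glued faces → V=24, E=42, F=20.
Attach a square bipyramid (V=6, E=12, F=8) along a 3-gon: merge 3 vertices and 3 edges, delete both glued faces → V=27, E=51, F=26.
Attach a hendecagonal antiprism (V=22, E=44, F=24) along a 3-gon: merge 3 vertices and 3 edges, delete both glued faces → V=46, E=92, F=48.
Check: V − E + F = 46 − 92 + 48 = 2.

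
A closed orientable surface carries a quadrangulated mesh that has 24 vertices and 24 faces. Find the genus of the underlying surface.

1

Every face is a square, so 2E = 4·24 = 96, giving E = 48.
χ = V − E + F = 24 − 48 + 24 = 0.
For a closed orientable surface χ = 2 − 2g, so g = (2 − (0))/2 = 1.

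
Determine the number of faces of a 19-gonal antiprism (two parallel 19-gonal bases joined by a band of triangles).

40

An antiprism on an n-gon has two n-gon caps and 2n triangles: V = 2·19 = 38, E = 4·19 = 76, F = 2·19 + 2 = 40.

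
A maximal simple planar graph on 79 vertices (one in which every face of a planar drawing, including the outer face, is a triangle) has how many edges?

In a plane triangulation 3F = 2E and V − E + F = 2, so E = 3V − 6 = 3·79 − 6 = 231.

231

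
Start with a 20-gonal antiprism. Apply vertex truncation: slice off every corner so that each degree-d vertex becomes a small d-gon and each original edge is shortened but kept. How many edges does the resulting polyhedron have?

The base solid has V = 40, E = 80, F = 42.
Truncation replaces each original edge-end by a new vertex, so V′ = 2E = 160.
Each original edge survives, and each old vertex of degree d contributes d new edges; summing degrees gives Σd = 2E, so E′ = E + 2E = 3E = 240.
Each original face survives and each original vertex becomes one new face: F′ = F + V = 82.

240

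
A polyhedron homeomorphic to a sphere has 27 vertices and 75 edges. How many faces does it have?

Here V − E + F = 2.
F = 2 − V + E = 2 − 27 + 75 = 50.

50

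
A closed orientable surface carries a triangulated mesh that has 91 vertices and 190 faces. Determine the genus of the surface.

3

Every face is a triangle, so 2E = 3·190 = 570, giving E = 285.
χ = V − E + F = 91 − 285 + 190 = -4.
For a closed orientable surface χ = 2 − 2g, so g = (2 − (-4))/2 = 3.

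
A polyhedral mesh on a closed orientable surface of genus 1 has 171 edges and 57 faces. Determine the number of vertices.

114

For a closed orientable surface of genus 1, χ = 2 − 2·1 = 0.
V = 0 + E − F = 0 + 171 − 57 = 114.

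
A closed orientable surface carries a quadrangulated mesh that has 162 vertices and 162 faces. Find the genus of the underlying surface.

Every face is a square, so 2E = 4·162 = 648, giving E = 324.
χ = V − E + F = 162 − 324 + 162 = 0.
For a closed orientable surface χ = 2 − 2g, so g = (2 − (0))/2 = 1.

1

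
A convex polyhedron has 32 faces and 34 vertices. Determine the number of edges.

Here V − E + F = 2.
E = V + F − (2) = 34 + 32 − (2) = 64.

64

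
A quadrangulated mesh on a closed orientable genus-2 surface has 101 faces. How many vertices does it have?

χ = 2 − 2·2 = -2, and every face is a square so 4F = 2E.
E = 4·101/2 = 202. Then V = -2 + E − F = -2 + 202 − 101 = 99.

99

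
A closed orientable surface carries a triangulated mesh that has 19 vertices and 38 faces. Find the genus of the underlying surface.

1

Every face is a triangle, so 2E = 3·38 = 114, giving E = 57.
χ = V − E + F = 19 − 57 + 38 = 0.
For a closed orientable surface χ = 2 − 2g, so g = (2 − (0))/2 = 1.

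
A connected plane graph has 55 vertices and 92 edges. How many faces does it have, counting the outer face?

Euler's formula for a connected plane graph: V − E + F = 2, so F = 2 − 55 + 92 = 39.

39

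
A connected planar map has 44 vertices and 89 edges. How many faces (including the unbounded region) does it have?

Euler's formula for a connected plane graph: V − E + F = 2, so F = 2 − 44 + 89 = 47.

47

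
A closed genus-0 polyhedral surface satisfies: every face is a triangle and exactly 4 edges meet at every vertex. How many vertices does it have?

Each face has 3 edges and each edge borders two faces, so 2E = 3F.
Each vertex has degree 4, so 4V = 2E and hence V = 3F/4.
Euler: V − E + F = 2 ⇒ (3F/4) − (3F/2) + F = 2.
Multiply by 8: (6 − 12 + 8)F = 16, i.e. 2F = 16.
So F = 8, E = 3·8/2 = 12, V = 3·8/4 = 6.

6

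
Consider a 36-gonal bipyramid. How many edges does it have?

A bipyramid over an n-gon has 2n triangular faces and n + 2 vertices: V = 36 + 2 = 38, E = 3·36 = 108, F = 2·36 = 72.

108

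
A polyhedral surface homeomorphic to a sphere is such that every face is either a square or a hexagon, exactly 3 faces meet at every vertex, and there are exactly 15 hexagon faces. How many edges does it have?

57

Let x be the number of squares; then F = 15 + x.
Edge–face incidences: 2E = 6·15 + 4·x = 90 + 4x.
Every vertex has degree 3, so 3V = 2E.
Euler: V − E + F = 2 ⇒ (2E)/3 − E + (15 + x) = 2.
Multiply by 6: 2·(2E) − 3·(2E) + 6·(15 + x) = 12, i.e. 90 + 6x − (90 + 4x) = 12.
Collecting terms: 2x = 12, so x = 6.
Then 2E = 90 + 4·6 = 114, so E = 57, V = 2E/3 = 38, F = 15 + 6 = 21.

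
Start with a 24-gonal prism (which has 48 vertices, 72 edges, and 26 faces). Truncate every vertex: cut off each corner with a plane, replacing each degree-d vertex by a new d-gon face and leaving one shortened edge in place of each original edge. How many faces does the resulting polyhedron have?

Truncation replaces each original edge-end by a new vertex, so V′ = 2E = 144.
Each original edge survives, and each old vertex of degree d contributes d new edges; summing degrees gives Σd = 2E, so E′ = E + 2E = 3E = 216.
Each original face survives and each original vertex becomes one new face: F′ = F + V = 74.

74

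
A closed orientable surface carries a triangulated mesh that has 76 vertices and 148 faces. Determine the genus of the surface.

0

Every face is a triangle, so 2E = 3·148 = 444, giving E = 222.
χ = V − E + F = 76 − 222 + 148 = 2.
For a closed orientable surface χ = 2 − 2g, so g = (2 − (2))/2 = 0.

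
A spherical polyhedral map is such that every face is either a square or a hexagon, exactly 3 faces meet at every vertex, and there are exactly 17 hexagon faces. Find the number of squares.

6

Let x be the number of squares; then F = 17 + x.
Edge–face incidences: 2E = 6·17 + 4·x = 102 + 4x.
Every vertex has degree 3, so 3V = 2E.
Euler: V − E + F = 2 ⇒ (2E)/3 − E + (17 + x) = 2.
Multiply by 6: 2·(2E) − 3·(2E) + 6·(17 + x) = 12, i.e. 102 + 6x − (102 + 4x) = 12.
Collecting terms: 2x = 12, so x = 6.
Then 2E = 102 + 4·6 = 126, so E = 63, V = 2E/3 = 42, F = 17 + 6 = 23.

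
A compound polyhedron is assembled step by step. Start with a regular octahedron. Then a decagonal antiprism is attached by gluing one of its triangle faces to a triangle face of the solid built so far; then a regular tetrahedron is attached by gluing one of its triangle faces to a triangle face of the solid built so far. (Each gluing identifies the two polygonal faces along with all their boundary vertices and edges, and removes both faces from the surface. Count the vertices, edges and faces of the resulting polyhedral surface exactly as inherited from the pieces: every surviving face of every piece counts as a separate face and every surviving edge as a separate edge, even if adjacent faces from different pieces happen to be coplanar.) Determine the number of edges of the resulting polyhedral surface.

52

A regular octahedron: V=6, E=12, F=8.
Attach a decagonal antiprism (V=20, E=40, F=22) along a 3-gon: merge 3 vertices and 3 edges, delete both glued faces → V=23, E=49, F=28.
Attach a regular tetrahedron (V=4, E=6, F=4) along a 3-gon: merge 3 vertices and 3 edges, delete both glued faces → V=24, E=52, F=30.
Check: V − E + F = 24 − 52 + 30 = 2.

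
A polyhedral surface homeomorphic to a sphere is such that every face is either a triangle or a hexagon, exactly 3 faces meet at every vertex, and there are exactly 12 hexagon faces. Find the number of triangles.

Let x be the number of triangles; then F = 12 + x.
Edge–face incidences: 2E = 6·12 + 3·x = 72 + 3x.
Every vertex has degree 3, so 3V = 2E.
Euler: V − E + F = 2 ⇒ (2E)/3 − E + (12 + x) = 2.
Multiply by 6: 2·(2E) − 3·(2E) + 6·(12 + x) = 12, i.e. 72 + 6x − (72 + 3x) = 12.
Collecting terms: 3x = 12, so x = 4.
Then 2E = 72 + 3·4 = 84, so E = 42, V = 2E/3 = 28, F = 12 + 4 = 16.

4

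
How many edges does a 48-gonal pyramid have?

96

A pyramid on an n-gon base has one n-gon and n triangles: V = 48 + 1 = 49, E = 2·48 = 96, F = 48 + 1 = 49.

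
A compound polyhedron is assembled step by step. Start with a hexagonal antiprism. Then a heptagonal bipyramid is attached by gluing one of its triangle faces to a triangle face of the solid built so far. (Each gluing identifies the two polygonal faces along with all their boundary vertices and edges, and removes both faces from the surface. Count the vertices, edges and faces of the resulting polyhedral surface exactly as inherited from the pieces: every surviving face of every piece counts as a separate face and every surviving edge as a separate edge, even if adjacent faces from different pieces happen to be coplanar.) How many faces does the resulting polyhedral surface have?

26

A hexagonal antiprism: V=12, E=24, F=14.
Attach a heptagonal bipyramid (V=9, E=21, F=14) along a 3-gon: merge 3 vertices and 3 edges, delete both glued faces → V=18, E=42, F=26.
Check: V − E + F = 18 − 42 + 26 = 2.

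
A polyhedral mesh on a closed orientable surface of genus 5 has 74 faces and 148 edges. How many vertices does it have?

66

For a closed orientable surface of genus 5, χ = 2 − 2·5 = -8.
V = -8 + E − F = -8 + 148 − 74 = 66.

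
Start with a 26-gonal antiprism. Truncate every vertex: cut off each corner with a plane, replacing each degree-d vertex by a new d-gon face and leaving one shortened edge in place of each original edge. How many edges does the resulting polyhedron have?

312

The base solid has V = 52, E = 104, F = 54.
Truncation replaces each original edge-end by a new vertex, so V′ = 2E = 208.
Each original edge survives, and each old vertex of degree d contributes d new edges; summing degrees gives Σd = 2E, so E′ = E + 2E = 3E = 312.
Each original face survives and each original vertex becomes one new face: F′ = F + V = 106.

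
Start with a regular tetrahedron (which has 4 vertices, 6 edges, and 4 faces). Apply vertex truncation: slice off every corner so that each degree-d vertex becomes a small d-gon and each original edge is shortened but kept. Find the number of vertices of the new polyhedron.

Truncation replaces each original edge-end by a new vertex, so V′ = 2E = 12.
Each original edge survives, and each old vertex of degree d contributes d new edges; summing degrees gives Σd = 2E, so E′ = E + 2E = 3E = 18.
Each original face survives and each original vertex becomes one new face: F′ = F + V = 8.

12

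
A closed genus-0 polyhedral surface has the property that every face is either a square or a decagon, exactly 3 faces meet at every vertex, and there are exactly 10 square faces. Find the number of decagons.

2

Let x be the number of decagons; then F = 10 + x.
Edge–face incidences: 2E = 4·10 + 10·x = 40 + 10x.
Every vertex has degree 3, so 3V = 2E.
Euler: V − E + F = 2 ⇒ (2E)/3 − E + (10 + x) = 2.
Multiply by 6: 2·(2E) − 3·(2E) + 6·(10 + x) = 12, i.e. 60 + 6x − (40 + 10x) = 12.
Collecting terms: −4x + 20 = 12, so −4x = −8, so x = 2.
Then 2E = 40 + 10·2 = 60, so E = 30, V = 2E/3 = 20, F = 10 + 2 = 12.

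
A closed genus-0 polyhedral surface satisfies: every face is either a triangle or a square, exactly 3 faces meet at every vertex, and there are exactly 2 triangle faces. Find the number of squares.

3

Let x be the number of squares; then F = 2 + x.
Edge–face incidences: 2E = 3·2 + 4·x = 6 + 4x.
Every vertex has degree 3, so 3V = 2E.
Euler: V − E + F = 2 ⇒ (2E)/3 − E + (2 + x) = 2.
Multiply by 6: 2·(2E) − 3·(2E) + 6·(2 + x) = 12, i.e. 12 + 6x − (6 + 4x) = 12.
Collecting terms: 2x + 6 = 12, so 2x = 6, so x = 3.
Then 2E = 6 + 4·3 = 18, so E = 9, V = 2E/3 = 6, F = 2 + 3 = 5.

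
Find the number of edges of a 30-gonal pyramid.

A pyramid on an n-gon base has one n-gon and n triangles: V = 30 + 1 = 31, E = 2·30 = 60, F = 30 + 1 = 31.

60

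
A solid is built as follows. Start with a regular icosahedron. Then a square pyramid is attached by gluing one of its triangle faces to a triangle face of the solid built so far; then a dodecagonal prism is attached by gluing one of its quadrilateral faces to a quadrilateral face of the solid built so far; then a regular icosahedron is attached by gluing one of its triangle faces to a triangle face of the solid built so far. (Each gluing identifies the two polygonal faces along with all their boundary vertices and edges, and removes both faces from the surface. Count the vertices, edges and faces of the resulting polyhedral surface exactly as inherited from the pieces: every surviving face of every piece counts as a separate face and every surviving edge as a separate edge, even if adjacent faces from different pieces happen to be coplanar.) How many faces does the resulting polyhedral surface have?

53

A regular icosahedron: V=12, E=30, F=20.
Attach a square pyramid (V=5, E=8, F=5) along a 3-gon: merge 3 vertices and 3 edges, delete both glued faces → V=14, E=35, F=23.
Attach a dodecagonal prism (V=24, E=36, F=14) along a 4-gon: merge 4 vertices and 4 edges, delete both glued faces → V=34, E=67, F=35.
Attach a regular icosahedron (V=12, E=30, F=20) along a 3-gon: merge 3 vertices and 3 edges, delete both glued faces → V=43, E=94, F=53.
Check: V − E + F = 43 − 94 + 53 = 2.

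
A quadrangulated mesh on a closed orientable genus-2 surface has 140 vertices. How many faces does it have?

142

χ = 2 − 2·2 = -2, and every face is a square so 4F = 2E.
V − E + F = -2 with E = 4F/2 gives 140 − (4/2 − 1)·F = -2, so F = 142 and E = 284.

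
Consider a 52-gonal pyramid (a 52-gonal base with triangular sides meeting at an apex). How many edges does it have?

104

A pyramid on an n-gon base has one n-gon and n triangles: V = 52 + 1 = 53, E = 2·52 = 104, F = 52 + 1 = 53.
Check: V − E + F = 53 − 104 + 53 = 2.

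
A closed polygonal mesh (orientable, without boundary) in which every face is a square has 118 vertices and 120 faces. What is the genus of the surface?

Every face is a square, so 2E = 4·120 = 480, giving E = 240.
χ = V − E + F = 118 − 240 + 120 = -2.
For a closed orientable surface χ = 2 − 2g, so g = (2 − (-2))/2 = 2.

2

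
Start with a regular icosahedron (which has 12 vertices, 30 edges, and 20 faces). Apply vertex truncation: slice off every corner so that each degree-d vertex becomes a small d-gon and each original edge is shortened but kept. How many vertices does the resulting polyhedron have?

Truncation replaces each original edge-end by a new vertex, so V′ = 2E = 60.
Each original edge survives, and each old vertex of degree d contributes d new edges; summing degrees gives Σd = 2E, so E′ = E + 2E = 3E = 90.
Each original face survives and each original vertex becomes one new face: F′ = F + V = 32.

60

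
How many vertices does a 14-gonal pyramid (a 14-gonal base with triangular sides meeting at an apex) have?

A pyramid on an n-gon base has one n-gon and n triangles: V = 14 + 1 = 15, E = 2·14 = 28, F = 14 + 1 = 15.
Check: V − E + F = 15 − 28 + 15 = 2.

15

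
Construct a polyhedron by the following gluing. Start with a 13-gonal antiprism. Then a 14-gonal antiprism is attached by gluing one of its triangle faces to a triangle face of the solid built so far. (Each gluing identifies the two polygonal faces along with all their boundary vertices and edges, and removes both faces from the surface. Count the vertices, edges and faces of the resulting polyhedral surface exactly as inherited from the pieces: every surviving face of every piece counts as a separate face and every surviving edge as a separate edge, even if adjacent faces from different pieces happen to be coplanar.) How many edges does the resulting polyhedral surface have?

105

A 13-gonal antiprism: V=26, E=52, F=28.
Attach a 14-gonal antiprism (V=28, E=56, F=30) along a 3-gon: merge 3 vertices and 3 edges, delete both glued faces → V=51, E=105, F=56.
Check: V − E + F = 51 − 105 + 56 = 2.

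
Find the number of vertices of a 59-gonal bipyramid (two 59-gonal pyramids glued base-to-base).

A bipyramid over an n-gon has 2n triangular faces and n + 2 vertices: V = 59 + 2 = 61, E = 3·59 = 177, F = 2·59 = 118.
Check: V − E + F = 61 − 177 + 118 = 2.

61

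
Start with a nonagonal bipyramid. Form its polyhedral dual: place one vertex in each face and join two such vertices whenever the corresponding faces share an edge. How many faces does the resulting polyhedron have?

11

The base solid has V = 11, E = 27, F = 18.
The dual swaps V and F and preserves E: V′ = F = 18, E′ = E = 27, F′ = V = 11.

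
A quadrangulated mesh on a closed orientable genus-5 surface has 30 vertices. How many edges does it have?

76

χ = 2 − 2·5 = -8, and every face is a square so 4F = 2E.
V − E + F = -8 with E = 4F/2 gives 30 − (4/2 − 1)·F = -8, so F = 38 and E = 76.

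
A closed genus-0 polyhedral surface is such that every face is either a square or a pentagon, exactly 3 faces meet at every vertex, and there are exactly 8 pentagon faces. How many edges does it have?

Let x be the number of squares; then F = 8 + x.
Edge–face incidences: 2E = 5·8 + 4·x = 40 + 4x.
Every vertex has degree 3, so 3V = 2E.
Euler: V − E + F = 2 ⇒ (2E)/3 − E + (8 + x) = 2.
Multiply by 6: 2·(2E) − 3·(2E) + 6·(8 + x) = 12, i.e. 48 + 6x − (40 + 4x) = 12.
Collecting terms: 2x + 8 = 12, so 2x = 4, so x = 2.
Then 2E = 40 + 4·2 = 48, so E = 24, V = 2E/3 = 16, F = 8 + 2 = 10.

24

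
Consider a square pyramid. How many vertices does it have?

5

A pyramid on an n-gon base has one n-gon and n triangles: V = 4 + 1 = 5, E = 2·4 = 8, F = 4 + 1 = 5.
Check: V − E + F = 5 − 8 + 5 = 2.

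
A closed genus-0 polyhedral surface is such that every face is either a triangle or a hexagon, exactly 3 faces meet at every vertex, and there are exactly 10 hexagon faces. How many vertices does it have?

Let x be the number of triangles; then F = 10 + x.
Edge–face incidences: 2E = 6·10 + 3·x = 60 + 3x.
Every vertex has degree 3, so 3V = 2E.
Euler: V − E + F = 2 ⇒ (2E)/3 − E + (10 + x) = 2.
Multiply by 6: 2·(2E) − 3·(2E) + 6·(10 + x) = 12, i.e. 60 + 6x − (60 + 3x) = 12.
Collecting terms: 3x = 12, so x = 4.
Then 2E = 60 + 3·4 = 72, so E = 36, V = 2E/3 = 24, F = 10 + 4 = 14.

24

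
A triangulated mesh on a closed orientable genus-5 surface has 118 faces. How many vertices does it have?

χ = 2 − 2·5 = -8, and every face is a triangle so 3F = 2E.
E = 3·118/2 = 177. Then V = -8 + E − F = -8 + 177 − 118 = 51.

51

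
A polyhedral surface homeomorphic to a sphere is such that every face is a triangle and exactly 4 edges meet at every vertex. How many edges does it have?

Each face has 3 edges and each edge borders two faces, so 2E = 3F.
Each vertex has degree 4, so 4V = 2E and hence V = 3F/4.
Euler: V − E + F = 2 ⇒ (3F/4) − (3F/2) + F = 2.
Multiply by 8: (6 − 12 + 8)F = 16, i.e. 2F = 16.
So F = 8, E = 3·8/2 = 12, V = 3·8/4 = 6.

12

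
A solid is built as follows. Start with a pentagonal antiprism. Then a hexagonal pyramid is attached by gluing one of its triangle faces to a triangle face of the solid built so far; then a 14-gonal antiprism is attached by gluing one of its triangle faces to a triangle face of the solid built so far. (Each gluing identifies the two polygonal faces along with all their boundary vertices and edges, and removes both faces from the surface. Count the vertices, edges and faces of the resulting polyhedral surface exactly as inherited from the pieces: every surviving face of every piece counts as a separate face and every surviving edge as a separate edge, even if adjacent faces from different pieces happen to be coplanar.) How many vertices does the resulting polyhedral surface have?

A pentagonal antiprism: V=10, E=20, F=12.
Attach a hexagonal pyramid (V=7, E=12, F=7) along a 3-gon: merge 3 vertices and 3 edges, delete both glued faces → V=14, E=29, F=17.
Attach a 14-gonal antiprism (V=28, E=56, F=30) along a 3-gon: merge 3 vertices and 3 edges, delete both glued faces → V=39, E=82, F=45.
Check: V − E + F = 39 − 82 + 45 = 2.

39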